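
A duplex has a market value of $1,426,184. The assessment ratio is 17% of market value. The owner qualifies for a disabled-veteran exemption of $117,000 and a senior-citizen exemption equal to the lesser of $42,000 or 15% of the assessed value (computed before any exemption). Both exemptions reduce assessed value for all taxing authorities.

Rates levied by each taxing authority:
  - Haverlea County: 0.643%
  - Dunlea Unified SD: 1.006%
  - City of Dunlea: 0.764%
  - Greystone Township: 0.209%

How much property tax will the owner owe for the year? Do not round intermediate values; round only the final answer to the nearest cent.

Assessed value = $1,426,184 × 0.17 = $242,451.28
Senior-citizen exemption = min($42,000, 15% × $242,451.28) = min($42,000, $36,367.692) = $36,367.692 (percentage binds)
Taxable value = $242,451.28 − $117,000 − $36,367.692 = $89,083.588
Haverlea County: $89,083.588 × 0.00643 = $572.80747084
Dunlea Unified SD: $89,083.588 × 0.01006 = $896.18089528
City of Dunlea: $89,083.588 × 0.00764 = $680.59861232
Greystone Township: $89,083.588 × 0.00209 = $186.18469892
Total = $2,335.77167736

$2,335.77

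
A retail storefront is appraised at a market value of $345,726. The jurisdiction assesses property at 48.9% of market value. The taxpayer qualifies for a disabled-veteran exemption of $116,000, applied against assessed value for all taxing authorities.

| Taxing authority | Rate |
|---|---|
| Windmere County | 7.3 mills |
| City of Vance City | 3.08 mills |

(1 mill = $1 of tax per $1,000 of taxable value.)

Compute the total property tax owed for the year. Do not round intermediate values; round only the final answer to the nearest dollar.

$551

Assessed value = $345,726 × 0.489 = $169,060.014
Taxable value = $169,060.014 − $116,000 = $53,060.014
Windmere County: $53,060.014 × 0.0073 = $387.3381022
City of Vance City: $53,060.014 × 0.00308 = $163.42484312
Total = $387.3381022 + $163.42484312 = $550.76294532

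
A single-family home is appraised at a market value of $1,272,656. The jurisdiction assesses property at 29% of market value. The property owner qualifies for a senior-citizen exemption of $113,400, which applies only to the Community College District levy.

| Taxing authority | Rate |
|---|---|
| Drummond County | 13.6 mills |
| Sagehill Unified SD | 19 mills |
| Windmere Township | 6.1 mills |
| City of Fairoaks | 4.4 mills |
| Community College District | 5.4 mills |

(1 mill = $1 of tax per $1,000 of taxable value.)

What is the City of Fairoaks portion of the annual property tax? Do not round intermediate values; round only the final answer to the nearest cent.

$1,623.91

Assessed value = $1,272,656 × 0.29 = $369,070.24
City of Fairoaks taxable value = $369,070.24 (exemption does not apply)
City of Fairoaks levy = $369,070.24 × 0.0044 = $1,623.909056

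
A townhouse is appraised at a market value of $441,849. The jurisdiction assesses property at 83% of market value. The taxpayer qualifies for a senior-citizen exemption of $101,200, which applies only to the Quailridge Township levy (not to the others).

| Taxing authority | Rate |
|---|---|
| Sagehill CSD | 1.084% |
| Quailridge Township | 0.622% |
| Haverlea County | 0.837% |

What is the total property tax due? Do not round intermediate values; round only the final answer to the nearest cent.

$8,696.60

Assessed value = $441,849 × 0.83 = $366,734.67
Sagehill CSD: $366,734.67 × 0.01084 = $3,975.4038228
Quailridge Township: ($366,734.67 − $101,200) × 0.00622 = $265,534.67 × 0.00622 = $1,651.6256474
Haverlea County: $366,734.67 × 0.00837 = $3,069.5691879
Total = $8,696.5986581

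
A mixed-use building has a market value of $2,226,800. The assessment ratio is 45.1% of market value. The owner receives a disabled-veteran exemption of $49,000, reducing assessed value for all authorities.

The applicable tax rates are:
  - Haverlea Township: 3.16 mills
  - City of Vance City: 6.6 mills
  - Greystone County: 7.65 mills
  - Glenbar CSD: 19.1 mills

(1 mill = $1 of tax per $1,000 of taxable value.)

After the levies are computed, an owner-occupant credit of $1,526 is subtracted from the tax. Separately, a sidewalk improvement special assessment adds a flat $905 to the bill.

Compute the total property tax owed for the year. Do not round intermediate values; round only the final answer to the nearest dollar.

Assessed value = $2,226,800 × 0.451 = $1,004,286.8
Taxable value = $1,004,286.8 − $49,000 = $955,286.8
Haverlea Township: $955,286.8 × 0.00316 = $3,018.706288
City of Vance City: $955,286.8 × 0.0066 = $6,304.89288
Greystone County: $955,286.8 × 0.00765 = $7,307.94402
Glenbar CSD: $955,286.8 × 0.0191 = $18,245.97788
Levies subtotal = $34,877.521068
After credit = $34,877.521068 − $1,526 = $33,351.521068
Total = $33,351.521068 + $905 = $34,256.521068

$34,257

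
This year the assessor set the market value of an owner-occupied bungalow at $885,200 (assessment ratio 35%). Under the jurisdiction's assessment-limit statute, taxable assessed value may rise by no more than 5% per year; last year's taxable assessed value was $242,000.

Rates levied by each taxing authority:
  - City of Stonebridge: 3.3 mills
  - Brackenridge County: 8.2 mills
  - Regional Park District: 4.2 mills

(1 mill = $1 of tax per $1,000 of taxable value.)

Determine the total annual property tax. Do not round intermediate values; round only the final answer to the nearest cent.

Uncapped assessed value = $885,200 × 0.35 = $309,820
Cap limit = $242,000 × 1.05 = $254,100
Taxable assessed value = min($309,820, $254,100) = $254,100 (cap binds)
City of Stonebridge: $254,100 × 0.0033 = $838.53
Brackenridge County: $254,100 × 0.0082 = $2,083.62
Regional Park District: $254,100 × 0.0042 = $1,067.22
Total = $3,989.37

$3,989.37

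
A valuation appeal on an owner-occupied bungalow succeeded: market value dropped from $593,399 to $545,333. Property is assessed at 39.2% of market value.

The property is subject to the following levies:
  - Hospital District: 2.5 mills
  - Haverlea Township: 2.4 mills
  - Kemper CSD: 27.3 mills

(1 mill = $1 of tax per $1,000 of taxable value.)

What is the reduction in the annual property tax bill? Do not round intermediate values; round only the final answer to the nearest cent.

Old assessed value = $593,399 × 0.392 = $232,612.408
New assessed value = $545,333 × 0.392 = $213,770.536
Combined rate = 0.0025 + 0.0024 + 0.0273 = 0.0322
Old tax = $232,612.408 × 0.0322 = $7,490.1195376
New tax = $213,770.536 × 0.0322 = $6,883.4112592
Reduction = $7,490.1195376 − $6,883.4112592 = $606.7082784

$606.71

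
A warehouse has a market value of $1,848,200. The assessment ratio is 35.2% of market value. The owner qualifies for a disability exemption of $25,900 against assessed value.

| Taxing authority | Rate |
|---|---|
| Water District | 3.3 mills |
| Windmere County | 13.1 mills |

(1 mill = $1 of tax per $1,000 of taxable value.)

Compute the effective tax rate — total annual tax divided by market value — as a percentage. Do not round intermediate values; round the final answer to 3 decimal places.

0.554%

Assessed value = $1,848,200 × 0.352 = $650,566.4
Taxable value = $650,566.4 − $25,900 = $624,666.4
Water District: $624,666.4 × 0.0033 = $2,061.39912
Windmere County: $624,666.4 × 0.0131 = $8,183.12984
Total tax = $10,244.52896
Effective rate = $10,244.52896 ÷ $1,848,200 = 0.554% of market value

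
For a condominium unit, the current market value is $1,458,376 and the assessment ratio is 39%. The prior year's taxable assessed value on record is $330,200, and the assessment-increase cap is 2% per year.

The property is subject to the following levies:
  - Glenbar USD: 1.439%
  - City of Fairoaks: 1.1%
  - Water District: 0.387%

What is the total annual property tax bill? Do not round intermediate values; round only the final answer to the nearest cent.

$9,854.89

Uncapped assessed value = $1,458,376 × 0.39 = $568,766.64
Cap limit = $330,200 × 1.02 = $336,804
Taxable assessed value = min($568,766.64, $336,804) = $336,804 (cap binds)
Glenbar USD: $336,804 × 0.01439 = $4,846.60956
City of Fairoaks: $336,804 × 0.011 = $3,704.844
Water District: $336,804 × 0.00387 = $1,303.43148
Total = $9,854.88504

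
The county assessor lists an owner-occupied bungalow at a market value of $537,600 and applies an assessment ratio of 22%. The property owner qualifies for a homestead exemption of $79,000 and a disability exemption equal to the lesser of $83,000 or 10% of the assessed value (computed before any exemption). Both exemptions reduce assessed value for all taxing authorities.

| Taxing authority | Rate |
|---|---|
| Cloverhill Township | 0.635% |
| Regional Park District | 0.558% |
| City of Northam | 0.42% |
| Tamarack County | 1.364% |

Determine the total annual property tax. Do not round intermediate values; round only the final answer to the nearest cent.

$817.03

Assessed value = $537,600 × 0.22 = $118,272
Disability exemption = min($83,000, 10% × $118,272) = min($83,000, $11,827.2) = $11,827.2 (percentage binds)
Taxable value = $118,272 − $79,000 − $11,827.2 = $27,444.8
Cloverhill Township: $27,444.8 × 0.00635 = $174.27448
Regional Park District: $27,444.8 × 0.00558 = $153.141984
City of Northam: $27,444.8 × 0.0042 = $115.26816
Tamarack County: $27,444.8 × 0.01364 = $374.347072
Total = $817.031696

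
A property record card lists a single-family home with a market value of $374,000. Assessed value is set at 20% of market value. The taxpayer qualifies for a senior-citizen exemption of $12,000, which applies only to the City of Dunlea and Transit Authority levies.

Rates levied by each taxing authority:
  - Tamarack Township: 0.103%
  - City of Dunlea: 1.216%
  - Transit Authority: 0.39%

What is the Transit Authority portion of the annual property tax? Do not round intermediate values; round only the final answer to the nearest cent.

$244.92

Assessed value = $374,000 × 0.2 = $74,800
Transit Authority taxable value = $74,800 − $12,000 = $62,800
Transit Authority levy = $62,800 × 0.0039 = $244.92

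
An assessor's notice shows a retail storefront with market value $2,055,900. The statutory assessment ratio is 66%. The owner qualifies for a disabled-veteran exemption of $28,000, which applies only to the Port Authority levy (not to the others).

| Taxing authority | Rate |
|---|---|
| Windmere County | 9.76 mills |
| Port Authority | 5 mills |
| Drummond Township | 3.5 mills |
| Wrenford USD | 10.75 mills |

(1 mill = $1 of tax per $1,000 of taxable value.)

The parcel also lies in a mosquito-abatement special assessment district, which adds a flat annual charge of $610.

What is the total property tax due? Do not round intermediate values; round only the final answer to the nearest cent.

Assessed value = $2,055,900 × 0.66 = $1,356,894
Windmere County: $1,356,894 × 0.00976 = $13,243.28544
Port Authority: ($1,356,894 − $28,000) × 0.005 = $1,328,894 × 0.005 = $6,644.47
Drummond Township: $1,356,894 × 0.0035 = $4,749.129
Wrenford USD: $1,356,894 × 0.01075 = $14,586.6105
Levies subtotal = $39,223.49494
Total = $39,223.49494 + $610 = $39,833.49494

$39,833.49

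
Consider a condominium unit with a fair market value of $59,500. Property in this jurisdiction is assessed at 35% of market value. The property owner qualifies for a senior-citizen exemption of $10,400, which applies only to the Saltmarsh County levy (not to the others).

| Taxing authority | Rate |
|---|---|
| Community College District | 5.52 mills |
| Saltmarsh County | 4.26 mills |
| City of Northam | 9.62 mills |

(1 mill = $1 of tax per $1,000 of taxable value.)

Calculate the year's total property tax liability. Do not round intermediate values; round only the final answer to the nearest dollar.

$360

Assessed value = $59,500 × 0.35 = $20,825
Community College District: $20,825 × 0.00552 = $114.954
Saltmarsh County: ($20,825 − $10,400) × 0.00426 = $10,425 × 0.00426 = $44.4105
City of Northam: $20,825 × 0.00962 = $200.3365
Total = $359.701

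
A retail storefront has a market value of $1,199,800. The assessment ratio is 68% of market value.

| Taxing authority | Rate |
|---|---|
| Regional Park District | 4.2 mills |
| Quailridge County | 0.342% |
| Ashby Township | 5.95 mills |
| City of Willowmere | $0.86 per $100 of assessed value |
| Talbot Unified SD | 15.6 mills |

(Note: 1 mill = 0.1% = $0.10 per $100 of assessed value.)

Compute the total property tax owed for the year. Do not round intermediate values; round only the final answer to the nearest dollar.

$30,815

Assessed value = $1,199,800 × 0.68 = $815,864
Regional Park District: $815,864 × 0.0042 = $3,426.6288
Quailridge County: $815,864 × 0.00342 = $2,790.25488
Ashby Township: $815,864 × 0.00595 = $4,854.3908
City of Willowmere: $815,864 × 0.0086 = $7,016.4304
Talbot Unified SD: $815,864 × 0.0156 = $12,727.4784
Total = $30,815.18328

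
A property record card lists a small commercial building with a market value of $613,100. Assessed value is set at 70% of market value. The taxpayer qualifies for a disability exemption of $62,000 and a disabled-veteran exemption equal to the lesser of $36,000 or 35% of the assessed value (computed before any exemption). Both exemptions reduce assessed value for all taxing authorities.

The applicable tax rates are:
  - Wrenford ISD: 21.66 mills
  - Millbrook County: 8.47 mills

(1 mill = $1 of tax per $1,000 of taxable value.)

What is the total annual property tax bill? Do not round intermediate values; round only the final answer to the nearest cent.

$9,978.15

Assessed value = $613,100 × 0.7 = $429,170
Disabled-veteran exemption = min($36,000, 35% × $429,170) = min($36,000, $150,209.5) = $36,000 (dollar cap binds)
Taxable value = $429,170 − $62,000 − $36,000 = $331,170
Wrenford ISD: $331,170 × 0.02166 = $7,173.1422
Millbrook County: $331,170 × 0.00847 = $2,805.0099
Total = $9,978.1521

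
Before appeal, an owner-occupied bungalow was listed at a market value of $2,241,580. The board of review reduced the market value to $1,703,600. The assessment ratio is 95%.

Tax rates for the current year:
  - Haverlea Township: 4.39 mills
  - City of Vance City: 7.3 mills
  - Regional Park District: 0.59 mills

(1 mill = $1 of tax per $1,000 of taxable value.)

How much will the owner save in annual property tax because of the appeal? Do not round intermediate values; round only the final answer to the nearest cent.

Old assessed value = $2,241,580 × 0.95 = $2,129,501
New assessed value = $1,703,600 × 0.95 = $1,618,420
Combined rate = 0.00439 + 0.0073 + 0.00059 = 0.01228
Old tax = $2,129,501 × 0.01228 = $26,150.27228
New tax = $1,618,420 × 0.01228 = $19,874.1976
Reduction = $26,150.27228 − $19,874.1976 = $6,276.07468

$6,276.07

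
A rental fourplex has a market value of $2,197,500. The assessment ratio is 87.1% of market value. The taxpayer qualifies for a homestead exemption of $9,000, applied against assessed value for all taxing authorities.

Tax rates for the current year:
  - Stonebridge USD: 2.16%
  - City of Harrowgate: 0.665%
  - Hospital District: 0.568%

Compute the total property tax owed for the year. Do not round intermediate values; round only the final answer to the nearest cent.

Assessed value = $2,197,500 × 0.871 = $1,914,022.5
Taxable value = $1,914,022.5 − $9,000 = $1,905,022.5
Stonebridge USD: $1,905,022.5 × 0.0216 = $41,148.486
City of Harrowgate: $1,905,022.5 × 0.00665 = $12,668.399625
Hospital District: $1,905,022.5 × 0.00568 = $10,820.5278
Total = $41,148.486 + $12,668.399625 + $10,820.5278 = $64,637.413425

$64,637.41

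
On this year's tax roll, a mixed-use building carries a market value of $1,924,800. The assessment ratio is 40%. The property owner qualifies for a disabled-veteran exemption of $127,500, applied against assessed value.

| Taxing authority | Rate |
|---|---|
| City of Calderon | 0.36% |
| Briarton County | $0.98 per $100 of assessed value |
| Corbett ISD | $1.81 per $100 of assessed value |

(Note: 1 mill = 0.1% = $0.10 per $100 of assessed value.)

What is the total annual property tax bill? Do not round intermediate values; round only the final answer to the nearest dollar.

Assessed value = $1,924,800 × 0.4 = $769,920
Taxable value = $769,920 − $127,500 = $642,420
City of Calderon: $642,420 × 0.0036 = $2,312.712
Briarton County: $642,420 × 0.0098 = $6,295.716
Corbett ISD: $642,420 × 0.0181 = $11,627.802
Total = $20,236.23

$20,236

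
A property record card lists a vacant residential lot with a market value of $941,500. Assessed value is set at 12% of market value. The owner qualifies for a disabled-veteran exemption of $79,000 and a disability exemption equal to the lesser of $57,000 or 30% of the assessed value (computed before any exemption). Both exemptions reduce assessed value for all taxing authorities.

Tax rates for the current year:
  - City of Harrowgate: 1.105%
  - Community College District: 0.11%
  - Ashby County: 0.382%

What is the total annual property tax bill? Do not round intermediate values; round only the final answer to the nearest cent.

$1.37

Assessed value = $941,500 × 0.12 = $112,980
Disability exemption = min($57,000, 30% × $112,980) = min($57,000, $33,894) = $33,894 (percentage binds)
Taxable value = $112,980 − $79,000 − $33,894 = $86
City of Harrowgate: $86 × 0.01105 = $0.9503
Community College District: $86 × 0.0011 = $0.0946
Ashby County: $86 × 0.00382 = $0.32852
Total = $1.37342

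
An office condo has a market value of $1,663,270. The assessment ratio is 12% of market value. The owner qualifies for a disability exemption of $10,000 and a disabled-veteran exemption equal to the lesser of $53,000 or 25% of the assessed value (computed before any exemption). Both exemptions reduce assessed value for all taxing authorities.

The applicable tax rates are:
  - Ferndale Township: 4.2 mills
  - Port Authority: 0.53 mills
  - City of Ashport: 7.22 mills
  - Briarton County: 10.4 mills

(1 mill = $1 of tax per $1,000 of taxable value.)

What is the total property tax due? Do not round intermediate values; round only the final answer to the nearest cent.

Assessed value = $1,663,270 × 0.12 = $199,592.4
Disabled-veteran exemption = min($53,000, 25% × $199,592.4) = min($53,000, $49,898.1) = $49,898.1 (percentage binds)
Taxable value = $199,592.4 − $10,000 − $49,898.1 = $139,694.3
Ferndale Township: $139,694.3 × 0.0042 = $586.71606
Port Authority: $139,694.3 × 0.00053 = $74.037979
City of Ashport: $139,694.3 × 0.00722 = $1,008.592846
Briarton County: $139,694.3 × 0.0104 = $1,452.82072
Total = $3,122.167605

$3,122.17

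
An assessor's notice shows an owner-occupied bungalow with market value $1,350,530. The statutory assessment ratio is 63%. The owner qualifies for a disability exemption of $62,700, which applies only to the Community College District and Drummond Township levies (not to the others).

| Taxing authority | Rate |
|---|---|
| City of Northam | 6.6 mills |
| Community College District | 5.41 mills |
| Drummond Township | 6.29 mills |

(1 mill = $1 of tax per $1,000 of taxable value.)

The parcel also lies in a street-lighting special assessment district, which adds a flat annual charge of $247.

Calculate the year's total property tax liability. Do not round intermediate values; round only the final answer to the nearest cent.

Assessed value = $1,350,530 × 0.63 = $850,833.9
City of Northam: $850,833.9 × 0.0066 = $5,615.50374
Community College District: ($850,833.9 − $62,700) × 0.00541 = $788,133.9 × 0.00541 = $4,263.804399
Drummond Township: ($850,833.9 − $62,700) × 0.00629 = $788,133.9 × 0.00629 = $4,957.362231
Levies subtotal = $14,836.67037
Total = $14,836.67037 + $247 = $15,083.67037

$15,083.67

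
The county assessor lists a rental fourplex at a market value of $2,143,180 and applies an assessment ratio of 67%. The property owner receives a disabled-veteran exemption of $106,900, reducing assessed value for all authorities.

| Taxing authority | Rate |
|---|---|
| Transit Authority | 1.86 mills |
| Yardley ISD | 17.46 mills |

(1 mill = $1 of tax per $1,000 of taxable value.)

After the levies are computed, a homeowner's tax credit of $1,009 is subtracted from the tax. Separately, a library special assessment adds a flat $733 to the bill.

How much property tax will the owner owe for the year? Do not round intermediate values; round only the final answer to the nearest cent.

$25,400.87

Assessed value = $2,143,180 × 0.67 = $1,435,930.6
Taxable value = $1,435,930.6 − $106,900 = $1,329,030.6
Transit Authority: $1,329,030.6 × 0.00186 = $2,471.996916
Yardley ISD: $1,329,030.6 × 0.01746 = $23,204.874276
Levies subtotal = $25,676.871192
After credit = $25,676.871192 − $1,009 = $24,667.871192
Total = $24,667.871192 + $733 = $25,400.871192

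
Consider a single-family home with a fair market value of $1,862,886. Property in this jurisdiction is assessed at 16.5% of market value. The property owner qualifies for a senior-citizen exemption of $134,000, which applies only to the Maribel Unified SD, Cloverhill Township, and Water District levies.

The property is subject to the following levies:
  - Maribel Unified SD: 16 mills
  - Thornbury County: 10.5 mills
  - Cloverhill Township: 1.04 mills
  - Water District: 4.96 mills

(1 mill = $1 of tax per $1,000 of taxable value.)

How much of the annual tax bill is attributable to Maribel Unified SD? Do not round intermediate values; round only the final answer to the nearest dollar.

Assessed value = $1,862,886 × 0.165 = $307,376.19
Maribel Unified SD taxable value = $307,376.19 − $134,000 = $173,376.19
Maribel Unified SD levy = $173,376.19 × 0.016 = $2,774.01904

$2,774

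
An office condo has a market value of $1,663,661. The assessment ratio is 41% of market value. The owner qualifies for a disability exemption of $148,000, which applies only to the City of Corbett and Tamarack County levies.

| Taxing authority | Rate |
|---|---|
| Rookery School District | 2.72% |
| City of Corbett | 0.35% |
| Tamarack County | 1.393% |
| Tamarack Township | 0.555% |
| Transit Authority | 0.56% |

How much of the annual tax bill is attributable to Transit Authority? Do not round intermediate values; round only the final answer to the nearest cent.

$3,819.77

Assessed value = $1,663,661 × 0.41 = $682,101.01
Transit Authority taxable value = $682,101.01 (exemption does not apply)
Transit Authority levy = $682,101.01 × 0.0056 = $3,819.765656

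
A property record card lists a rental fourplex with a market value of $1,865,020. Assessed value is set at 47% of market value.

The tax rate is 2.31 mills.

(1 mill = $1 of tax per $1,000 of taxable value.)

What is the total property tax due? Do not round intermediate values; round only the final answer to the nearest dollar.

Assessed value = $1,865,020 × 0.47 = $876,559.4
Tax = $876,559.4 × 0.00231 = $2,024.852214

$2,025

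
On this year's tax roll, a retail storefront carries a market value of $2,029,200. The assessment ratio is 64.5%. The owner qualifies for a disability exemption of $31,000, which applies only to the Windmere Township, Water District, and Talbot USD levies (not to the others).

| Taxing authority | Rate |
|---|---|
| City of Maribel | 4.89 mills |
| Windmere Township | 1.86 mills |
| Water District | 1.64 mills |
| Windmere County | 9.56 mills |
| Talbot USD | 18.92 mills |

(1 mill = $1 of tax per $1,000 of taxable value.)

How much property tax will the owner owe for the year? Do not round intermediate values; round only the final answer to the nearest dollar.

Assessed value = $2,029,200 × 0.645 = $1,308,834
City of Maribel: $1,308,834 × 0.00489 = $6,400.19826
Windmere Township: ($1,308,834 − $31,000) × 0.00186 = $1,277,834 × 0.00186 = $2,376.77124
Water District: ($1,308,834 − $31,000) × 0.00164 = $1,277,834 × 0.00164 = $2,095.64776
Windmere County: $1,308,834 × 0.00956 = $12,512.45304
Talbot USD: ($1,308,834 − $31,000) × 0.01892 = $1,277,834 × 0.01892 = $24,176.61928
Total = $47,561.68958

$47,562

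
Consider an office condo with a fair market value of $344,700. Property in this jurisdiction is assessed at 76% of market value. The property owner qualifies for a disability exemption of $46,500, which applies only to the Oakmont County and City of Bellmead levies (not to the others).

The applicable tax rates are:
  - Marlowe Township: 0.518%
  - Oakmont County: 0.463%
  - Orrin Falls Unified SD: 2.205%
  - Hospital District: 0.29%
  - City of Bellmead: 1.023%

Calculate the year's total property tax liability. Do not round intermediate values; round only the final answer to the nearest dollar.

Assessed value = $344,700 × 0.76 = $261,972
Marlowe Township: $261,972 × 0.00518 = $1,357.01496
Oakmont County: ($261,972 − $46,500) × 0.00463 = $215,472 × 0.00463 = $997.63536
Orrin Falls Unified SD: $261,972 × 0.02205 = $5,776.4826
Hospital District: $261,972 × 0.0029 = $759.7188
City of Bellmead: ($261,972 − $46,500) × 0.01023 = $215,472 × 0.01023 = $2,204.27856
Total = $11,095.13028

$11,095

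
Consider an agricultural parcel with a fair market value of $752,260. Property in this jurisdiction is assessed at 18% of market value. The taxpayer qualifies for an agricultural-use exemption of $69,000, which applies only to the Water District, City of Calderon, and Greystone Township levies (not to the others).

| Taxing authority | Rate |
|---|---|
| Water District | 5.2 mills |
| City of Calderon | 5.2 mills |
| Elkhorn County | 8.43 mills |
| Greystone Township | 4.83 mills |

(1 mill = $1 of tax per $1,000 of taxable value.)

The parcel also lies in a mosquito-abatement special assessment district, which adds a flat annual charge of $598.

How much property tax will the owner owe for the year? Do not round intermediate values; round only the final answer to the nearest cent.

Assessed value = $752,260 × 0.18 = $135,406.8
Water District: ($135,406.8 − $69,000) × 0.0052 = $66,406.8 × 0.0052 = $345.31536
City of Calderon: ($135,406.8 − $69,000) × 0.0052 = $66,406.8 × 0.0052 = $345.31536
Elkhorn County: $135,406.8 × 0.00843 = $1,141.479324
Greystone Township: ($135,406.8 − $69,000) × 0.00483 = $66,406.8 × 0.00483 = $320.744844
Levies subtotal = $2,152.854888
Total = $2,152.854888 + $598 = $2,750.854888

$2,750.85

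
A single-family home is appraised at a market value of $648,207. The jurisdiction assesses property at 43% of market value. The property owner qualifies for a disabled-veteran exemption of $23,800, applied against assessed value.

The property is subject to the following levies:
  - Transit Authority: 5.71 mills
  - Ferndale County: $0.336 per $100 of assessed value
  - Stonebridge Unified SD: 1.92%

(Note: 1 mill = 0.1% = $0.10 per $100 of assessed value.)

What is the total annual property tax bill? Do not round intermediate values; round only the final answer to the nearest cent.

Assessed value = $648,207 × 0.43 = $278,729.01
Taxable value = $278,729.01 − $23,800 = $254,929.01
Transit Authority: $254,929.01 × 0.00571 = $1,455.6446471
Ferndale County: $254,929.01 × 0.00336 = $856.5614736
Stonebridge Unified SD: $254,929.01 × 0.0192 = $4,894.636992
Total = $7,206.8431127

$7,206.84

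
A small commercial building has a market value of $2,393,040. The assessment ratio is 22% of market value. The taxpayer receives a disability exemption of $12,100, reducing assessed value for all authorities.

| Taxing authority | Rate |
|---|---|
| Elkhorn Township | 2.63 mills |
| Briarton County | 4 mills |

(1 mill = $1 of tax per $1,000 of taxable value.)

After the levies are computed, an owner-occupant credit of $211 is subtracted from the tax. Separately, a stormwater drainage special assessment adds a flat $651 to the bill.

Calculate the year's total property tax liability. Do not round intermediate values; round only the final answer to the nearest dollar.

$3,850

Assessed value = $2,393,040 × 0.22 = $526,468.8
Taxable value = $526,468.8 − $12,100 = $514,368.8
Elkhorn Township: $514,368.8 × 0.00263 = $1,352.789944
Briarton County: $514,368.8 × 0.004 = $2,057.4752
Levies subtotal = $3,410.265144
After credit = $3,410.265144 − $211 = $3,199.265144
Total = $3,199.265144 + $651 = $3,850.265144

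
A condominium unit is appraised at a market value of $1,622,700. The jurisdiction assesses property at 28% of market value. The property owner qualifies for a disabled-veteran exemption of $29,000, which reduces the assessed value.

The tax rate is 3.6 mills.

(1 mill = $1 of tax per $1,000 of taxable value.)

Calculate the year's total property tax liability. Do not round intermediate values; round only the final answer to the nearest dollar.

Assessed value = $1,622,700 × 0.28 = $454,356
Taxable value = $454,356 − $29,000 = $425,356
Tax = $425,356 × 0.0036 = $1,531.2816

$1,531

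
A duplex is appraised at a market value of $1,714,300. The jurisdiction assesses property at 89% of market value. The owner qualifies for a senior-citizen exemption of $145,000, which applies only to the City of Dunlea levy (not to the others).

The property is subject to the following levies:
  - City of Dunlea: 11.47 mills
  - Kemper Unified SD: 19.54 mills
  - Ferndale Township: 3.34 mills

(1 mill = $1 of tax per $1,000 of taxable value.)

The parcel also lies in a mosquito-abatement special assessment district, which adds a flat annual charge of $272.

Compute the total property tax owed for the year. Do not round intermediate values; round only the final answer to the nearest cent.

$51,017.57

Assessed value = $1,714,300 × 0.89 = $1,525,727
City of Dunlea: ($1,525,727 − $145,000) × 0.01147 = $1,380,727 × 0.01147 = $15,836.93869
Kemper Unified SD: $1,525,727 × 0.01954 = $29,812.70558
Ferndale Township: $1,525,727 × 0.00334 = $5,095.92818
Levies subtotal = $50,745.57245
Total = $50,745.57245 + $272 = $51,017.57245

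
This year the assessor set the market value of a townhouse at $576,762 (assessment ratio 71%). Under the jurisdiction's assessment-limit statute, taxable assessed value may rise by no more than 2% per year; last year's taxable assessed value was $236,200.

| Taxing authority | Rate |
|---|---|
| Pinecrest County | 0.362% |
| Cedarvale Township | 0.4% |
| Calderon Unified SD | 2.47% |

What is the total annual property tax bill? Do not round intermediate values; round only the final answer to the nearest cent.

Uncapped assessed value = $576,762 × 0.71 = $409,501.02
Cap limit = $236,200 × 1.02 = $240,924
Taxable assessed value = min($409,501.02, $240,924) = $240,924 (cap binds)
Pinecrest County: $240,924 × 0.00362 = $872.14488
Cedarvale Township: $240,924 × 0.004 = $963.696
Calderon Unified SD: $240,924 × 0.0247 = $5,950.8228
Total = $7,786.66368

$7,786.66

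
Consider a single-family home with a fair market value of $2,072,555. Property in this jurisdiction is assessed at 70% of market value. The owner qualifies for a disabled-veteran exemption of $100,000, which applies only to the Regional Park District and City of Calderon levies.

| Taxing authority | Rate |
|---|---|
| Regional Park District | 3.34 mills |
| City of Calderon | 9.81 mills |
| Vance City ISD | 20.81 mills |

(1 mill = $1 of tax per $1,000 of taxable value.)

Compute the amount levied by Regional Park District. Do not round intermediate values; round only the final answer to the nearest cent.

Assessed value = $2,072,555 × 0.7 = $1,450,788.5
Regional Park District taxable value = $1,450,788.5 − $100,000 = $1,350,788.5
Regional Park District levy = $1,350,788.5 × 0.00334 = $4,511.63359

$4,511.63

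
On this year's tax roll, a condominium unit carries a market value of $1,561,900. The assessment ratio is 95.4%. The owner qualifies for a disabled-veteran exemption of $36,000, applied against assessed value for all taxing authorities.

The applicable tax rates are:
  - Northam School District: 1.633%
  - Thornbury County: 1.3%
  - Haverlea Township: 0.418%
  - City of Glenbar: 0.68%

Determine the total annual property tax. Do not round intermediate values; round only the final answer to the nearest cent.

Assessed value = $1,561,900 × 0.954 = $1,490,052.6
Taxable value = $1,490,052.6 − $36,000 = $1,454,052.6
Northam School District: $1,454,052.6 × 0.01633 = $23,744.678958
Thornbury County: $1,454,052.6 × 0.013 = $18,902.6838
Haverlea Township: $1,454,052.6 × 0.00418 = $6,077.939868
City of Glenbar: $1,454,052.6 × 0.0068 = $9,887.55768
Total = $23,744.678958 + $18,902.6838 + $6,077.939868 + $9,887.55768 = $58,612.860306

$58,612.86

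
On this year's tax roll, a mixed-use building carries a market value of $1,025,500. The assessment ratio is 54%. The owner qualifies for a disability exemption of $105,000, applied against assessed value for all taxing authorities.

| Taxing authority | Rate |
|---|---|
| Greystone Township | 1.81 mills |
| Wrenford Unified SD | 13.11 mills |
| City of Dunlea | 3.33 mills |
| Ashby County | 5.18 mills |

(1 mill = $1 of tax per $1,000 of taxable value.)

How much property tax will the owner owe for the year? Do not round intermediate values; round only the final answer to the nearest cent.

$10,514.68

Assessed value = $1,025,500 × 0.54 = $553,770
Taxable value = $553,770 − $105,000 = $448,770
Greystone Township: $448,770 × 0.00181 = $812.2737
Wrenford Unified SD: $448,770 × 0.01311 = $5,883.3747
City of Dunlea: $448,770 × 0.00333 = $1,494.4041
Ashby County: $448,770 × 0.00518 = $2,324.6286
Total = $812.2737 + $5,883.3747 + $1,494.4041 + $2,324.6286 = $10,514.6811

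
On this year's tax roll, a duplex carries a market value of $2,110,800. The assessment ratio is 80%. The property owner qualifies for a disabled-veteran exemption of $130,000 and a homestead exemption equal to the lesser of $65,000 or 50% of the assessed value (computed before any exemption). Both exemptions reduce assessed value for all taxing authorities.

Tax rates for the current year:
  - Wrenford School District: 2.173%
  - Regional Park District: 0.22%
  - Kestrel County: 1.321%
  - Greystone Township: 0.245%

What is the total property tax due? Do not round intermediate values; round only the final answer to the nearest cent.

$59,133.21

Assessed value = $2,110,800 × 0.8 = $1,688,640
Homestead exemption = min($65,000, 50% × $1,688,640) = min($65,000, $844,320) = $65,000 (dollar cap binds)
Taxable value = $1,688,640 − $130,000 − $65,000 = $1,493,640
Wrenford School District: $1,493,640 × 0.02173 = $32,456.7972
Regional Park District: $1,493,640 × 0.0022 = $3,286.008
Kestrel County: $1,493,640 × 0.01321 = $19,730.9844
Greystone Township: $1,493,640 × 0.00245 = $3,659.418
Total = $59,133.2076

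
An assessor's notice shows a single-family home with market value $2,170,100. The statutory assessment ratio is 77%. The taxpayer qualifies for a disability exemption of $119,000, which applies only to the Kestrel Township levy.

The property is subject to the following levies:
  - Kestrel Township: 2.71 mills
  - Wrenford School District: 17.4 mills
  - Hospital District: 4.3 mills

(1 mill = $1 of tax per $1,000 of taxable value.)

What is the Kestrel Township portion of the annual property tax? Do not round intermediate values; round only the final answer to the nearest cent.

$4,205.86

Assessed value = $2,170,100 × 0.77 = $1,670,977
Kestrel Township taxable value = $1,670,977 − $119,000 = $1,551,977
Kestrel Township levy = $1,551,977 × 0.00271 = $4,205.85767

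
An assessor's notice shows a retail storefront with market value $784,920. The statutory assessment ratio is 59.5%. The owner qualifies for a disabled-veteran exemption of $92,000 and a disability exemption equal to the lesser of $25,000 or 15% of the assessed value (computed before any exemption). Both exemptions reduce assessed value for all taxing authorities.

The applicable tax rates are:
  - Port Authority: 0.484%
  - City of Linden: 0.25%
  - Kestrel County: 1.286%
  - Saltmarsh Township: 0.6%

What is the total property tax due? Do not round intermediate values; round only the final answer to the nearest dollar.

Assessed value = $784,920 × 0.595 = $467,027.4
Disability exemption = min($25,000, 15% × $467,027.4) = min($25,000, $70,054.11) = $25,000 (dollar cap binds)
Taxable value = $467,027.4 − $92,000 − $25,000 = $350,027.4
Port Authority: $350,027.4 × 0.00484 = $1,694.132616
City of Linden: $350,027.4 × 0.0025 = $875.0685
Kestrel County: $350,027.4 × 0.01286 = $4,501.352364
Saltmarsh Township: $350,027.4 × 0.006 = $2,100.1644
Total = $9,170.71788

$9,171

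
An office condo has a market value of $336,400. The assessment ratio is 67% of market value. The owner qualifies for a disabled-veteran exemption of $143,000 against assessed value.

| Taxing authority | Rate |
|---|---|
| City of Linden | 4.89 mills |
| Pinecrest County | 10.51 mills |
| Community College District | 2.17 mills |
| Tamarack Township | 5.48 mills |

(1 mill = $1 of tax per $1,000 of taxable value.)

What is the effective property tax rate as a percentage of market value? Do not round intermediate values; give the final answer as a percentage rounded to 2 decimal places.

Assessed value = $336,400 × 0.67 = $225,388
Taxable value = $225,388 − $143,000 = $82,388
City of Linden: $82,388 × 0.00489 = $402.87732
Pinecrest County: $82,388 × 0.01051 = $865.89788
Community College District: $82,388 × 0.00217 = $178.78196
Tamarack Township: $82,388 × 0.00548 = $451.48624
Total tax = $1,899.0434
Effective rate = $1,899.0434 ÷ $336,400 = 0.56% of market value

0.56%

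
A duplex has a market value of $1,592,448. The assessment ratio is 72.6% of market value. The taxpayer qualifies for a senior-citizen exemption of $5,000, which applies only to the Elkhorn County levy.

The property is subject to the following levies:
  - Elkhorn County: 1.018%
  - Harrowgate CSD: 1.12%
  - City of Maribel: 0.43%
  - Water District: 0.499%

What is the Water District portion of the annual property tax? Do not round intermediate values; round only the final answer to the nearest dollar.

$5,769

Assessed value = $1,592,448 × 0.726 = $1,156,117.248
Water District taxable value = $1,156,117.248 (exemption does not apply)
Water District levy = $1,156,117.248 × 0.00499 = $5,769.02506752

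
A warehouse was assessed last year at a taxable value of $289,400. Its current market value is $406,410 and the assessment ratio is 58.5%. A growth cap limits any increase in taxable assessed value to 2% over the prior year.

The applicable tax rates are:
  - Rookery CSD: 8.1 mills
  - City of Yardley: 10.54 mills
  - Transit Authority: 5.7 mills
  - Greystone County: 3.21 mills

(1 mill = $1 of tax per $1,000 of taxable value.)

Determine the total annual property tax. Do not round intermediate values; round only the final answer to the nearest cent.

$6,550.01

Uncapped assessed value = $406,410 × 0.585 = $237,749.85
Cap limit = $289,400 × 1.02 = $295,188
Taxable assessed value = min($237,749.85, $295,188) = $237,749.85 (cap does not bind)
Rookery CSD: $237,749.85 × 0.0081 = $1,925.773785
City of Yardley: $237,749.85 × 0.01054 = $2,505.883419
Transit Authority: $237,749.85 × 0.0057 = $1,355.174145
Greystone County: $237,749.85 × 0.00321 = $763.1770185
Total = $6,550.0083675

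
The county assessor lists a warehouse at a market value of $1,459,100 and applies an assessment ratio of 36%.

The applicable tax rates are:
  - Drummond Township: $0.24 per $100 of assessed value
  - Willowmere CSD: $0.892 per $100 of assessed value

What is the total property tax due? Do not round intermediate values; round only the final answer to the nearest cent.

Assessed value = $1,459,100 × 0.36 = $525,276
Drummond Township: $525,276 × 0.0024 = $1,260.6624
Willowmere CSD: $525,276 × 0.00892 = $4,685.46192
Total = $1,260.6624 + $4,685.46192 = $5,946.12432

$5,946.12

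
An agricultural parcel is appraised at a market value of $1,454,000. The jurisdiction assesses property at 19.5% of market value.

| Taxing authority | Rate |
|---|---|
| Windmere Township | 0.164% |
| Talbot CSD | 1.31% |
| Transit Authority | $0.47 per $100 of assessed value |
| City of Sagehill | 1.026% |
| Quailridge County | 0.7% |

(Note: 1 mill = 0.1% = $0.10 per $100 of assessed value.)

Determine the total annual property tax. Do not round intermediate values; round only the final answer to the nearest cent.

$10,405.55

Assessed value = $1,454,000 × 0.195 = $283,530
Windmere Township: $283,530 × 0.00164 = $464.9892
Talbot CSD: $283,530 × 0.0131 = $3,714.243
Transit Authority: $283,530 × 0.0047 = $1,332.591
City of Sagehill: $283,530 × 0.01026 = $2,909.0178
Quailridge County: $283,530 × 0.007 = $1,984.71
Total = $10,405.551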